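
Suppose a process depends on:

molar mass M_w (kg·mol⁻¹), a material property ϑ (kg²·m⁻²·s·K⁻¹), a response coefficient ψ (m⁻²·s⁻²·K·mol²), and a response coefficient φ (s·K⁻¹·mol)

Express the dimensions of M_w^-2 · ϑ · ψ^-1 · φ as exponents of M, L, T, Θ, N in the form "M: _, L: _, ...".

Collect each base-dimension exponent across the product:
  M: −2·(1) + (2) − (0) + (0) = 0
  L: −2·(0) + (-2) − (-2) + (0) = 0
  T: −2·(0) + (1) − (-2) + (1) = 4
  Θ: −2·(0) + (-1) − (1) + (-1) = -3
  N: −2·(-1) + (0) − (2) + (1) = 1
So the dimensions are [T⁴ Θ⁻³ N].

M: 0, L: 0, T: 4, Θ: -3, N: 1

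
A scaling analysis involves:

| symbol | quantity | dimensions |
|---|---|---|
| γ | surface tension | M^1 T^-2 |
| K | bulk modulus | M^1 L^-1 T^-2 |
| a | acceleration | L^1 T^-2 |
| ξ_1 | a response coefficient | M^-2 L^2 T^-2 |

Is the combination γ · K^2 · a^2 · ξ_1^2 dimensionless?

no

Sum the exponent of each base dimension across the product:
  M: [γ]_M + 2·[K]_M + 2·[a]_M + 2·[ξ_1]_M = (1) + 2·(1) + 2·(0) + 2·(-2) = -1
  L: [γ]_L + 2·[K]_L + 2·[a]_L + 2·[ξ_1]_L = (0) + 2·(-1) + 2·(1) + 2·(2) = 4
  T: [γ]_T + 2·[K]_T + 2·[a]_T + 2·[ξ_1]_T = (-2) + 2·(-2) + 2·(-2) + 2·(-2) = -14
Net dimensions [M⁻¹ L⁴ T⁻¹⁴] ≠ [1] — not dimensionless.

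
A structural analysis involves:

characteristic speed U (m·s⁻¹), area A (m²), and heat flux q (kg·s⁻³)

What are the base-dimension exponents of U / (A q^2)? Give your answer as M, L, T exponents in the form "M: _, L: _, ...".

Collect each base-dimension exponent across the product:
  M: (0) − (0) − 2·(1) = -2
  L: (1) − (2) − 2·(0) = -1
  T: (-1) − (0) − 2·(-3) = 5
So the dimensions are [M⁻² L⁻¹ T⁵].

M: -2, L: -1, T: 5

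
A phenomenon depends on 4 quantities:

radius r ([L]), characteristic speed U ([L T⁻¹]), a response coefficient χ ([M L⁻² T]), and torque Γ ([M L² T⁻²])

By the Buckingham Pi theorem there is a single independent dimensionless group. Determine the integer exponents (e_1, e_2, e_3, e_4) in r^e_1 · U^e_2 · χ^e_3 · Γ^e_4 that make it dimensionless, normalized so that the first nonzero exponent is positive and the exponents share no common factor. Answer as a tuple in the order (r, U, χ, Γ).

M: e_1·(0) + e_2·(0) + e_3·(1) + e_4·(1) = 0
L: e_1·(1) + e_2·(1) + e_3·(-2) + e_4·(2) = 0
T: e_1·(0) + e_2·(-1) + e_3·(1) + e_4·(-2) = 0
Solving this homogeneous linear system for the smallest-integer solution (first nonzero entry positive) gives (1, 3, 1, -1).

(1, 3, 1, -1)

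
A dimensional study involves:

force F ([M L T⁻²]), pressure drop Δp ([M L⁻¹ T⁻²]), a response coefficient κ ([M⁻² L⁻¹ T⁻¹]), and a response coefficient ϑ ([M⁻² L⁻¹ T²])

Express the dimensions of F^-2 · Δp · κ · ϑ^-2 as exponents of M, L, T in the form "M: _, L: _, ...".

Collect each base-dimension exponent across the product:
  M: −2·(1) + (1) + (-2) − 2·(-2) = 1
  L: −2·(1) + (-1) + (-1) − 2·(-1) = -2
  T: −2·(-2) + (-2) + (-1) − 2·(2) = -3
So the dimensions are [M L⁻² T⁻³].

M: 1, L: -2, T: -3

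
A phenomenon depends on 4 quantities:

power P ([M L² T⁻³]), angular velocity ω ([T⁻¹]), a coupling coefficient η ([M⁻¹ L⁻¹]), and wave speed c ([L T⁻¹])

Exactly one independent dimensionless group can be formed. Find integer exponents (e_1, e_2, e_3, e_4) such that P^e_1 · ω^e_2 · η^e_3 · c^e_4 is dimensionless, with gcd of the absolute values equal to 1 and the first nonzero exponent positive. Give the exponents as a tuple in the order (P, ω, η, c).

M: e_1·(1) + e_2·(0) + e_3·(-1) + e_4·(0) = 0
L: e_1·(2) + e_2·(0) + e_3·(-1) + e_4·(1) = 0
T: e_1·(-3) + e_2·(-1) + e_3·(0) + e_4·(-1) = 0
Solving this homogeneous linear system for the smallest-integer solution (first nonzero entry positive) gives (1, -2, 1, -1).

(1, -2, 1, -1)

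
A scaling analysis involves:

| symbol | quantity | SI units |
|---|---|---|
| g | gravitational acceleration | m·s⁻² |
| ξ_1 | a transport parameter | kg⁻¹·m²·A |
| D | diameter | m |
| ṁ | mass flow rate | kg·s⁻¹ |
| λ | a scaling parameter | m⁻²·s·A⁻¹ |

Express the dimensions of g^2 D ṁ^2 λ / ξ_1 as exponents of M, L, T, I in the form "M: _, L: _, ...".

M: 3, L: -1, T: -5, I: -2

Collect each base-dimension exponent across the product:
  M: 2·(0) − (-1) + (0) + 2·(1) + (0) = 3
  L: 2·(1) − (2) + (1) + 2·(0) + (-2) = -1
  T: 2·(-2) − (0) + (0) + 2·(-1) + (1) = -5
  I: 2·(0) − (1) + (0) + 2·(0) + (-1) = -2
So the dimensions are [M³ L⁻¹ T⁻⁵ I⁻²].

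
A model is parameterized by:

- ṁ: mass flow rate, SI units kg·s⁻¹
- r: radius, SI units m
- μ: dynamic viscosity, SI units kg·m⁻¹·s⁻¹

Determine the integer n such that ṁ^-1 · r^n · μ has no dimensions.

Balance the L exponent: (1)·n from r, plus −(0) + (-1) = -1 from the rest, must sum to zero.
n − 1 = 0, so n = 1.

1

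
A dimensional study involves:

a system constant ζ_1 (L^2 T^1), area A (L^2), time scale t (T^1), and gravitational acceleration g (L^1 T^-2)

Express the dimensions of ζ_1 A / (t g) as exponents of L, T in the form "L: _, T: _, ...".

L: 3, T: 2

Collect each base-dimension exponent across the product:
  L: (2) + (2) − (0) − (1) = 3
  T: (1) + (0) − (1) − (-2) = 2
So the dimensions are [L³ T²].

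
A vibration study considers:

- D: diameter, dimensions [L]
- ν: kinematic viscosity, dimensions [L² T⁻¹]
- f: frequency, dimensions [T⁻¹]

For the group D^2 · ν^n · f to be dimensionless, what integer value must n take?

-1

Balance the L exponent: (2)·n from ν, plus 2·(1) + (0) = 2 from the rest, must sum to zero.
2n + 2 = 0, so n = -1.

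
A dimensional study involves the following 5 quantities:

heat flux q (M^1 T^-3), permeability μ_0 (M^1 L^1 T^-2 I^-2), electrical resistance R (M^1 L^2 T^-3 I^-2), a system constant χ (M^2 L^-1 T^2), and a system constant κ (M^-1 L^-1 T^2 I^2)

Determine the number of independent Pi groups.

1

There are 5 variables and 4 base dimensions (M, L, T, I).
The dimension matrix has rank 4.
Independent dimensionless groups: 5 − 4 = 1.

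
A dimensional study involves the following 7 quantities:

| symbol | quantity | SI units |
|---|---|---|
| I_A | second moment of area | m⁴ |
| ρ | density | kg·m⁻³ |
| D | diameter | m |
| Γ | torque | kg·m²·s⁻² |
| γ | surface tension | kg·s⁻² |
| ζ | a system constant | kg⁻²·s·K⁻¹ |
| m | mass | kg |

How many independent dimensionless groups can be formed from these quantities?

3

There are 7 variables and 4 base dimensions (M, L, T, Θ).
The dimension matrix has rank 4.
Independent dimensionless groups: 7 − 4 = 3.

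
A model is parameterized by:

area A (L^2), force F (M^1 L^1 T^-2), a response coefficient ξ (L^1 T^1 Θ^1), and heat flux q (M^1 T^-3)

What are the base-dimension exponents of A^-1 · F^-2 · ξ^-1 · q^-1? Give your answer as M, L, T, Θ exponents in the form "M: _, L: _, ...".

M: -3, L: -5, T: 6, Θ: -1

Collect each base-dimension exponent across the product:
  M: −(0) − 2·(1) − (0) − (1) = -3
  L: −(2) − 2·(1) − (1) − (0) = -5
  T: −(0) − 2·(-2) − (1) − (-3) = 6
  Θ: −(0) − 2·(0) − (1) − (0) = -1
So the dimensions are [M⁻³ L⁻⁵ T⁶ Θ⁻¹].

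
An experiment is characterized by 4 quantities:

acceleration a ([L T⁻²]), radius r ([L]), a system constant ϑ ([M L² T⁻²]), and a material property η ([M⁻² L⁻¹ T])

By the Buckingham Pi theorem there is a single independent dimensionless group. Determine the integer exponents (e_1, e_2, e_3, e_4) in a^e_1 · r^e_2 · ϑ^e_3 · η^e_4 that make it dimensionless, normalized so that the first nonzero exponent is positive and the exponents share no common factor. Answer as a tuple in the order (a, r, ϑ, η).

(3, 3, -4, -2)

M: e_1·(0) + e_2·(0) + e_3·(1) + e_4·(-2) = 0
L: e_1·(1) + e_2·(1) + e_3·(2) + e_4·(-1) = 0
T: e_1·(-2) + e_2·(0) + e_3·(-2) + e_4·(1) = 0
Solving this homogeneous linear system for the smallest-integer solution (first nonzero entry positive) gives (3, 3, -4, -2).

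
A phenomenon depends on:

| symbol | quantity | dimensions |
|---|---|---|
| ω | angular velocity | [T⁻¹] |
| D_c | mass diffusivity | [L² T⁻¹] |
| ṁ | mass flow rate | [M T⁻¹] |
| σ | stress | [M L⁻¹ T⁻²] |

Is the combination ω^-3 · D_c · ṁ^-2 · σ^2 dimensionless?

yes

Sum the exponent of each base dimension across the product:
  M: −3·[ω]_M + [D_c]_M − 2·[ṁ]_M + 2·[σ]_M = −3·(0) + (0) − 2·(1) + 2·(1) = 0
  L: −3·[ω]_L + [D_c]_L − 2·[ṁ]_L + 2·[σ]_L = −3·(0) + (2) − 2·(0) + 2·(-1) = 0
  T: −3·[ω]_T + [D_c]_T − 2·[ṁ]_T + 2·[σ]_T = −3·(-1) + (-1) − 2·(-1) + 2·(-2) = 0
All base exponents vanish — dimensionless.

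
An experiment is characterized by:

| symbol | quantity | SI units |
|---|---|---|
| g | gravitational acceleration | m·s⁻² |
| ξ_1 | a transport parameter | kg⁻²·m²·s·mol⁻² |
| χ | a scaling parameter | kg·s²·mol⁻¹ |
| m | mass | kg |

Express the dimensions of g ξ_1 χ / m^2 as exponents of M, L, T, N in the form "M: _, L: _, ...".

Collect each base-dimension exponent across the product:
  M: (0) + (-2) + (1) − 2·(1) = -3
  L: (1) + (2) + (0) − 2·(0) = 3
  T: (-2) + (1) + (2) − 2·(0) = 1
  N: (0) + (-2) + (-1) − 2·(0) = -3
So the dimensions are [M⁻³ L³ T N⁻³].

M: -3, L: 3, T: 1, N: -3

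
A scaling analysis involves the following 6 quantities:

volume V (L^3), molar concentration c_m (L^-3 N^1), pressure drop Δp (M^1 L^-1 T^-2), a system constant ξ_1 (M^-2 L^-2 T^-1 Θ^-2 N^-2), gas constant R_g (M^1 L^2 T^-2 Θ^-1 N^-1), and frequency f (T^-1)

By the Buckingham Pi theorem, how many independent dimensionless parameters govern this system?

1

There are 6 variables and 5 base dimensions (M, L, T, Θ, N).
The dimension matrix has rank 5.
Independent dimensionless groups: 6 − 5 = 1.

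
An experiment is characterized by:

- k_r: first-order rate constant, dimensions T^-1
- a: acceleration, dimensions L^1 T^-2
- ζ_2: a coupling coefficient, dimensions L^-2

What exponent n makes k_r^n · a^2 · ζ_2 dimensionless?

Balance the T exponent: (-1)·n from k_r, plus 2·(-2) + (0) = -4 from the rest, must sum to zero.
−n − 4 = 0, so n = -4.

-4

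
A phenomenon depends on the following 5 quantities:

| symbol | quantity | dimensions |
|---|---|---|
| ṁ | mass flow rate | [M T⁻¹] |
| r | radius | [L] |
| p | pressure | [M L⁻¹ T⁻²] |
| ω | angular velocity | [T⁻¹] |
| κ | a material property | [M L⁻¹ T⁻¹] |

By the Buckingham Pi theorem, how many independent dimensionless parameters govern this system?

There are 5 variables and 3 base dimensions (M, L, T).
The dimension matrix has rank 3.
Independent dimensionless groups: 5 − 3 = 2.

2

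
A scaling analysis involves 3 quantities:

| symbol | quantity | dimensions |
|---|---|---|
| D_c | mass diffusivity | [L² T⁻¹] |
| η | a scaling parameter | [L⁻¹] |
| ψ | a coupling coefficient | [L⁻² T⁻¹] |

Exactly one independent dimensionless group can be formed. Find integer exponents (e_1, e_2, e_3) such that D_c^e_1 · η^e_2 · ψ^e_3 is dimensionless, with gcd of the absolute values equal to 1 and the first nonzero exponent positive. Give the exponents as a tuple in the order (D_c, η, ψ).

L: e_1·(2) + e_2·(-1) + e_3·(-2) = 0
T: e_1·(-1) + e_2·(0) + e_3·(-1) = 0
Solving this homogeneous linear system for the smallest-integer solution (first nonzero entry positive) gives (1, 4, -1).

(1, 4, -1)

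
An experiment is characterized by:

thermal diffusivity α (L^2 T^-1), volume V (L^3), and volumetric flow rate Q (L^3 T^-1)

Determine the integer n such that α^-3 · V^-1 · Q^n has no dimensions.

Balance the L exponent: (3)·n from Q, plus −3·(2) − (3) = -9 from the rest, must sum to zero.
3n − 9 = 0, so n = 3.

3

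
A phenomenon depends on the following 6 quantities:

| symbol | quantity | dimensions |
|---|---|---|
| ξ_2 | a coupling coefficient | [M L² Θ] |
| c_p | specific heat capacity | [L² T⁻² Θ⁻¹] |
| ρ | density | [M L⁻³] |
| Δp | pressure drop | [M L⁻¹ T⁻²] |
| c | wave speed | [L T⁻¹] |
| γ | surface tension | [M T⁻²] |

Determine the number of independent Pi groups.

There are 6 variables and 4 base dimensions (M, L, T, Θ).
The dimension matrix has rank 4.
Independent dimensionless groups: 6 − 4 = 2.

2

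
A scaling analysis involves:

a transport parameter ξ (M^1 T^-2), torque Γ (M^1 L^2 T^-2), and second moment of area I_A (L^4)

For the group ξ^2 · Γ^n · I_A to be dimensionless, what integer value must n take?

Balance the M exponent: (1)·n from Γ, plus 2·(1) + (0) = 2 from the rest, must sum to zero.
n + 2 = 0, so n = -2.

-2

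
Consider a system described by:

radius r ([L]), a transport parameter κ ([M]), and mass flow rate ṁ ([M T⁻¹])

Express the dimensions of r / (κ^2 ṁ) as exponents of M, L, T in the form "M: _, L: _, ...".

Collect each base-dimension exponent across the product:
  M: (0) − 2·(1) − (1) = -3
  L: (1) − 2·(0) − (0) = 1
  T: (0) − 2·(0) − (-1) = 1
So the dimensions are [M⁻³ L T].

M: -3, L: 1, T: 1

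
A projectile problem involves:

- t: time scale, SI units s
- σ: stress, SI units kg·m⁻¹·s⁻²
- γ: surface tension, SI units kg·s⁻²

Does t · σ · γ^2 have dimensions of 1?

Sum the exponent of each base dimension across the product:
  M: [t]_M + [σ]_M + 2·[γ]_M = (0) + (1) + 2·(1) = 3
  L: [t]_L + [σ]_L + 2·[γ]_L = (0) + (-1) + 2·(0) = -1
  T: [t]_T + [σ]_T + 2·[γ]_T = (1) + (-2) + 2·(-2) = -5
Net dimensions [M³ L⁻¹ T⁻⁵] ≠ [1] — not dimensionless.

no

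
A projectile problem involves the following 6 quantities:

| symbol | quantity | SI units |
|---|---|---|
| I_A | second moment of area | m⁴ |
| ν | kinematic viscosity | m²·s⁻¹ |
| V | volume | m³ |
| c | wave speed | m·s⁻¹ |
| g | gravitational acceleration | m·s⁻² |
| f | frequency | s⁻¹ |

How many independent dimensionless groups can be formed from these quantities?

There are 6 variables and 2 base dimensions (L, T).
The dimension matrix has rank 2.
Independent dimensionless groups: 6 − 2 = 4.

4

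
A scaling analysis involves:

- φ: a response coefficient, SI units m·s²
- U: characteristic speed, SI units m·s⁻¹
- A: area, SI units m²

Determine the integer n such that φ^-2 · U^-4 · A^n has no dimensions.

3

Balance the L exponent: (2)·n from A, plus −2·(1) − 4·(1) = -6 from the rest, must sum to zero.
2n − 6 = 0, so n = 3.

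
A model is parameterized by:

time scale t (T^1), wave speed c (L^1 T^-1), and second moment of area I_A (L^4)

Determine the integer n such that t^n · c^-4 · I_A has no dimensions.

Balance the T exponent: (1)·n from t, plus −4·(-1) + (0) = 4 from the rest, must sum to zero.
n + 4 = 0, so n = -4.

-4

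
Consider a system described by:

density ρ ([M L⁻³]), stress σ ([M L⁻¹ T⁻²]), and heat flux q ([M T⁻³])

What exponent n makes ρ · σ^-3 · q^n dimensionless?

Balance the M exponent: (1)·n from q, plus (1) − 3·(1) = -2 from the rest, must sum to zero.
n − 2 = 0, so n = 2.

2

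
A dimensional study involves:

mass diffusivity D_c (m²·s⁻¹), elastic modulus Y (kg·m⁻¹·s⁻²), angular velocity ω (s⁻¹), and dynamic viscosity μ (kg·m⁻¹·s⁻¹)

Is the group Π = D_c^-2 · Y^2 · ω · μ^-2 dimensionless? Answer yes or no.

no

Sum the exponent of each base dimension across the product:
  M: −2·[D_c]_M + 2·[Y]_M + [ω]_M − 2·[μ]_M = −2·(0) + 2·(1) + (0) − 2·(1) = 0
  L: −2·[D_c]_L + 2·[Y]_L + [ω]_L − 2·[μ]_L = −2·(2) + 2·(-1) + (0) − 2·(-1) = -4
  T: −2·[D_c]_T + 2·[Y]_T + [ω]_T − 2·[μ]_T = −2·(-1) + 2·(-2) + (-1) − 2·(-1) = -1
Net dimensions [L⁻⁴ T⁻¹] ≠ [1] — not dimensionless.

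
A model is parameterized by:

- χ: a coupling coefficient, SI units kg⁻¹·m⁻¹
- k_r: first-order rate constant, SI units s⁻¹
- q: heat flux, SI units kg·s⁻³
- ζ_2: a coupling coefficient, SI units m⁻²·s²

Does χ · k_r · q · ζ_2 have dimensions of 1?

no

Sum the exponent of each base dimension across the product:
  M: [χ]_M + [k_r]_M + [q]_M + [ζ_2]_M = (-1) + (0) + (1) + (0) = 0
  L: [χ]_L + [k_r]_L + [q]_L + [ζ_2]_L = (-1) + (0) + (0) + (-2) = -3
  T: [χ]_T + [k_r]_T + [q]_T + [ζ_2]_T = (0) + (-1) + (-3) + (2) = -2
Net dimensions [L⁻³ T⁻²] ≠ [1] — not dimensionless.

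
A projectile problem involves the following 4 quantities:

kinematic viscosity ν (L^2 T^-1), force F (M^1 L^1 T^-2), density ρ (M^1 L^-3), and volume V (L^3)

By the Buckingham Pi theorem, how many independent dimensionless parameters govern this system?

1

There are 4 variables and 3 base dimensions (M, L, T).
The dimension matrix has rank 3.
Independent dimensionless groups: 4 − 3 = 1.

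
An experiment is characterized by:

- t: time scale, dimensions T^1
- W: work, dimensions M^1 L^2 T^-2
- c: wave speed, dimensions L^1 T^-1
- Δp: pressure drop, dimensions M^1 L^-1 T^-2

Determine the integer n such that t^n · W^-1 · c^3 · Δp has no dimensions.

3

Balance the T exponent: (1)·n from t, plus −(-2) + 3·(-1) + (-2) = -3 from the rest, must sum to zero.
n − 3 = 0, so n = 3.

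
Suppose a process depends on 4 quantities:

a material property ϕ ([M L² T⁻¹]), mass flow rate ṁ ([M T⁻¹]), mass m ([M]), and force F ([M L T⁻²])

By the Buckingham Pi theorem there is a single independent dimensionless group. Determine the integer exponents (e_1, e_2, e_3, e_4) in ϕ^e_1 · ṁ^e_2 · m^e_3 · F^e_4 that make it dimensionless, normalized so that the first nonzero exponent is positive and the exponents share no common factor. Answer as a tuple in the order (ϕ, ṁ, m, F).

(1, 3, -2, -2)

M: e_1·(1) + e_2·(1) + e_3·(1) + e_4·(1) = 0
L: e_1·(2) + e_2·(0) + e_3·(0) + e_4·(1) = 0
T: e_1·(-1) + e_2·(-1) + e_3·(0) + e_4·(-2) = 0
Solving this homogeneous linear system for the smallest-integer solution (first nonzero entry positive) gives (1, 3, -2, -2).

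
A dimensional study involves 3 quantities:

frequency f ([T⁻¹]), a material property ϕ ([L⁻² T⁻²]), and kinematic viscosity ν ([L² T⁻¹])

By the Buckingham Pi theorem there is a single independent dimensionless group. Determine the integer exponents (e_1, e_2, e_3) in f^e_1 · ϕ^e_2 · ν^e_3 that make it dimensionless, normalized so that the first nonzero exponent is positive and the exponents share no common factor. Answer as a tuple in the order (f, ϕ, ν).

(3, -1, -1)

L: e_1·(0) + e_2·(-2) + e_3·(2) = 0
T: e_1·(-1) + e_2·(-2) + e_3·(-1) = 0
Solving this homogeneous linear system for the smallest-integer solution (first nonzero entry positive) gives (3, -1, -1).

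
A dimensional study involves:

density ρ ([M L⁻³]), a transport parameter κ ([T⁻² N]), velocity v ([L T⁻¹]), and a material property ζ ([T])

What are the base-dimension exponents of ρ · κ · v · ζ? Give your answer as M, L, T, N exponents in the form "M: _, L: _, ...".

Collect each base-dimension exponent across the product:
  M: (1) + (0) + (0) + (0) = 1
  L: (-3) + (0) + (1) + (0) = -2
  T: (0) + (-2) + (-1) + (1) = -2
  N: (0) + (1) + (0) + (0) = 1
So the dimensions are [M L⁻² T⁻² N].

M: 1, L: -2, T: -2, N: 1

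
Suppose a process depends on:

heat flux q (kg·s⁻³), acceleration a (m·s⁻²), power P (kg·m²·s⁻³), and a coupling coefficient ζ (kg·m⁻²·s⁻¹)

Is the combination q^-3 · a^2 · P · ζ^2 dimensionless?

Sum the exponent of each base dimension across the product:
  M: −3·[q]_M + 2·[a]_M + [P]_M + 2·[ζ]_M = −3·(1) + 2·(0) + (1) + 2·(1) = 0
  L: −3·[q]_L + 2·[a]_L + [P]_L + 2·[ζ]_L = −3·(0) + 2·(1) + (2) + 2·(-2) = 0
  T: −3·[q]_T + 2·[a]_T + [P]_T + 2·[ζ]_T = −3·(-3) + 2·(-2) + (-3) + 2·(-1) = 0
All base exponents vanish — dimensionless.

yes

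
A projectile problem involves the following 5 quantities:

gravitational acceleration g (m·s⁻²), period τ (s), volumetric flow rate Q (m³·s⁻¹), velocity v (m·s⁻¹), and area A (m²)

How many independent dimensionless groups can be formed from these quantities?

There are 5 variables and 2 base dimensions (L, T).
The dimension matrix has rank 2.
Independent dimensionless groups: 5 − 2 = 3.

3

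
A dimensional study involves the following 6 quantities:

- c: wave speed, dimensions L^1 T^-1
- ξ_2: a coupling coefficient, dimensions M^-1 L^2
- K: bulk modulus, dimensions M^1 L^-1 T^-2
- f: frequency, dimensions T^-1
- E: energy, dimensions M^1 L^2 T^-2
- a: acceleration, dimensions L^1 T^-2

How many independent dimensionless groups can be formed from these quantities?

3

There are 6 variables and 3 base dimensions (M, L, T).
The dimension matrix has rank 3.
Independent dimensionless groups: 6 − 3 = 3.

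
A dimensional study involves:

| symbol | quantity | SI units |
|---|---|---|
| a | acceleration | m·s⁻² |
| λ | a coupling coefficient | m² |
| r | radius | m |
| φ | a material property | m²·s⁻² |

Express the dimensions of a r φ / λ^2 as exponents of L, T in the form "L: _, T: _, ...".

Collect each base-dimension exponent across the product:
  L: (1) − 2·(2) + (1) + (2) = 0
  T: (-2) − 2·(0) + (0) + (-2) = -4
So the dimensions are [T⁻⁴].

L: 0, T: -4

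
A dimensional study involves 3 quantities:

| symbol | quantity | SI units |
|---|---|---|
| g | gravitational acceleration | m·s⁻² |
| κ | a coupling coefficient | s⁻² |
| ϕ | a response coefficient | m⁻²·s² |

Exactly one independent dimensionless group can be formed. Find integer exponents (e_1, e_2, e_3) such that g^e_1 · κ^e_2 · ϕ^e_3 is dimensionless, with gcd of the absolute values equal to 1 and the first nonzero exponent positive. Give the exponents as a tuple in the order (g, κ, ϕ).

(2, -1, 1)

L: e_1·(1) + e_2·(0) + e_3·(-2) = 0
T: e_1·(-2) + e_2·(-2) + e_3·(2) = 0
Solving this homogeneous linear system for the smallest-integer solution (first nonzero entry positive) gives (2, -1, 1).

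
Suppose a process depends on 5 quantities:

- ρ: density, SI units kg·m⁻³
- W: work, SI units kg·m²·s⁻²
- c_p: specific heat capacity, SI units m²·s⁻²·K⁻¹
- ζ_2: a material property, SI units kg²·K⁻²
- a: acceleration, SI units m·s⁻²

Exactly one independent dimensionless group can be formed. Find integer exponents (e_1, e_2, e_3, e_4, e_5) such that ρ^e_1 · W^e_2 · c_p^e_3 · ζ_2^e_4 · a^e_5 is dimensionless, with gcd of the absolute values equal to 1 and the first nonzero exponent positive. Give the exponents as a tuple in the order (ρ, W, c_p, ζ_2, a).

M: e_1·(1) + e_2·(1) + e_3·(0) + e_4·(2) + e_5·(0) = 0
L: e_1·(-3) + e_2·(2) + e_3·(2) + e_4·(0) + e_5·(1) = 0
T: e_1·(0) + e_2·(-2) + e_3·(-2) + e_4·(0) + e_5·(-2) = 0
Θ: e_1·(0) + e_2·(0) + e_3·(-1) + e_4·(-2) + e_5·(0) = 0
Solving this homogeneous linear system for the smallest-integer solution (first nonzero entry positive) gives (1, 1, 2, -1, -3).

(1, 1, 2, -1, -3)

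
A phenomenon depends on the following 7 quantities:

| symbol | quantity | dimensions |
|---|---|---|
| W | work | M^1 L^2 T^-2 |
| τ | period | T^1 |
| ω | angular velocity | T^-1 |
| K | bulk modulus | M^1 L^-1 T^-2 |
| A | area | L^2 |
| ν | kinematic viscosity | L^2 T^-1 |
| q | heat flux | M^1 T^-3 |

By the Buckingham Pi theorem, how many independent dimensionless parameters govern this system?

4

There are 7 variables and 3 base dimensions (M, L, T).
The dimension matrix has rank 3.
Independent dimensionless groups: 7 − 3 = 4.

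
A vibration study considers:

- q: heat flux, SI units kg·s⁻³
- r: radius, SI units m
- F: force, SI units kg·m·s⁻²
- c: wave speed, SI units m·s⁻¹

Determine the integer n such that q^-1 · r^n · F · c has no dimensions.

-2

Balance the L exponent: (1)·n from r, plus −(0) + (1) + (1) = 2 from the rest, must sum to zero.
n + 2 = 0, so n = -2.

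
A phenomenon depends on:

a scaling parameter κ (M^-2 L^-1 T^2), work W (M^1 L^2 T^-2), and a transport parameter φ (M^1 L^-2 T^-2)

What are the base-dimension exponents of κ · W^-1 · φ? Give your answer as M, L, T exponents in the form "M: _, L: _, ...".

M: -2, L: -5, T: 2

Collect each base-dimension exponent across the product:
  M: (-2) − (1) + (1) = -2
  L: (-1) − (2) + (-2) = -5
  T: (2) − (-2) + (-2) = 2
So the dimensions are [M⁻² L⁻⁵ T²].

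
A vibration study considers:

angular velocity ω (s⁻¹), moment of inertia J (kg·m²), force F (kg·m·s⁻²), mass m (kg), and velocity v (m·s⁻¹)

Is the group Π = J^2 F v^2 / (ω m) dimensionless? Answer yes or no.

Sum the exponent of each base dimension across the product:
  M: −[ω]_M + 2·[J]_M + [F]_M − [m]_M + 2·[v]_M = −(0) + 2·(1) + (1) − (1) + 2·(0) = 2
  L: −[ω]_L + 2·[J]_L + [F]_L − [m]_L + 2·[v]_L = −(0) + 2·(2) + (1) − (0) + 2·(1) = 7
  T: −[ω]_T + 2·[J]_T + [F]_T − [m]_T + 2·[v]_T = −(-1) + 2·(0) + (-2) − (0) + 2·(-1) = -3
Net dimensions [M² L⁷ T⁻³] ≠ [1] — not dimensionless.

no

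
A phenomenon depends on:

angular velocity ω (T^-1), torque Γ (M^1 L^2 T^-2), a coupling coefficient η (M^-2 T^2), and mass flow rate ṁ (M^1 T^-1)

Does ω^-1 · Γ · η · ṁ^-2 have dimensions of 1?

no

Sum the exponent of each base dimension across the product:
  M: −[ω]_M + [Γ]_M + [η]_M − 2·[ṁ]_M = −(0) + (1) + (-2) − 2·(1) = -3
  L: −[ω]_L + [Γ]_L + [η]_L − 2·[ṁ]_L = −(0) + (2) + (0) − 2·(0) = 2
  T: −[ω]_T + [Γ]_T + [η]_T − 2·[ṁ]_T = −(-1) + (-2) + (2) − 2·(-1) = 3
Net dimensions [M⁻³ L² T³] ≠ [1] — not dimensionless.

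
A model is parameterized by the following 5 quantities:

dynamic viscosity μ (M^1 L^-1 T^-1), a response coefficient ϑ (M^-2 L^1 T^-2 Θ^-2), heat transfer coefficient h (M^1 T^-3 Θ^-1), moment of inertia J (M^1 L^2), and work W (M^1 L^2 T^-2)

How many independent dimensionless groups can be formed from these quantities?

1

There are 5 variables and 4 base dimensions (M, L, T, Θ).
The dimension matrix has rank 4.
Independent dimensionless groups: 5 − 4 = 1.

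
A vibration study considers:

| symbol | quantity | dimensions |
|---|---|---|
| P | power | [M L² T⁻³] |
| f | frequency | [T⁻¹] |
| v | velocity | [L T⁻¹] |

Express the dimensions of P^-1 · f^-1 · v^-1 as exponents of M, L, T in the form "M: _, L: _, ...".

Collect each base-dimension exponent across the product:
  M: −(1) − (0) − (0) = -1
  L: −(2) − (0) − (1) = -3
  T: −(-3) − (-1) − (-1) = 5
So the dimensions are [M⁻¹ L⁻³ T⁵].

M: -1, L: -3, T: 5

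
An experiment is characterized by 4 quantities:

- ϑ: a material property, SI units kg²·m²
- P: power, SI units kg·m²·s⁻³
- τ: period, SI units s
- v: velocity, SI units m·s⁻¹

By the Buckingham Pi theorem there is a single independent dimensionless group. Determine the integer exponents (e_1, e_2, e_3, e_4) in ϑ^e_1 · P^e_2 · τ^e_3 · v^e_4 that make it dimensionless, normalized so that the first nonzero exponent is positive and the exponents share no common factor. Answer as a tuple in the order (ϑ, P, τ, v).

(1, -2, -4, 2)

M: e_1·(2) + e_2·(1) + e_3·(0) + e_4·(0) = 0
L: e_1·(2) + e_2·(2) + e_3·(0) + e_4·(1) = 0
T: e_1·(0) + e_2·(-3) + e_3·(1) + e_4·(-1) = 0
Solving this homogeneous linear system for the smallest-integer solution (first nonzero entry positive) gives (1, -2, -4, 2).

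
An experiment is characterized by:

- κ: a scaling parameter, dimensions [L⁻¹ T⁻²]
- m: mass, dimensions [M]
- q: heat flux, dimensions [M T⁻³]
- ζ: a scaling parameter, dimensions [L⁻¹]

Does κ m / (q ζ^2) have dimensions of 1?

no

Sum the exponent of each base dimension across the product:
  M: [κ]_M + [m]_M − [q]_M − 2·[ζ]_M = (0) + (1) − (1) − 2·(0) = 0
  L: [κ]_L + [m]_L − [q]_L − 2·[ζ]_L = (-1) + (0) − (0) − 2·(-1) = 1
  T: [κ]_T + [m]_T − [q]_T − 2·[ζ]_T = (-2) + (0) − (-3) − 2·(0) = 1
Net dimensions [L T] ≠ [1] — not dimensionless.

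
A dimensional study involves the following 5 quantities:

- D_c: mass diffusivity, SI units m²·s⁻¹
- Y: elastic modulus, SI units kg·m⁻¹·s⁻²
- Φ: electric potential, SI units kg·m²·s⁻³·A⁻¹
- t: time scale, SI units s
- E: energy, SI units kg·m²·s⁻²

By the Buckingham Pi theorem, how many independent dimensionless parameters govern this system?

There are 5 variables and 4 base dimensions (M, L, T, I).
The dimension matrix has rank 4.
Independent dimensionless groups: 5 − 4 = 1.

1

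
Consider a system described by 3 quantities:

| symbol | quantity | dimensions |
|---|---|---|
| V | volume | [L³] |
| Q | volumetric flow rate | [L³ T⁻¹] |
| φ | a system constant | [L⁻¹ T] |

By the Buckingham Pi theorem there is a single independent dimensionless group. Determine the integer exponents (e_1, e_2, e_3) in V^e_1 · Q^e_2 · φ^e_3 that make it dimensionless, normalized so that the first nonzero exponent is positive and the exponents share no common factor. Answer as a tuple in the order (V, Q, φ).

L: e_1·(3) + e_2·(3) + e_3·(-1) = 0
T: e_1·(0) + e_2·(-1) + e_3·(1) = 0
Solving this homogeneous linear system for the smallest-integer solution (first nonzero entry positive) gives (2, -3, -3).

(2, -3, -3)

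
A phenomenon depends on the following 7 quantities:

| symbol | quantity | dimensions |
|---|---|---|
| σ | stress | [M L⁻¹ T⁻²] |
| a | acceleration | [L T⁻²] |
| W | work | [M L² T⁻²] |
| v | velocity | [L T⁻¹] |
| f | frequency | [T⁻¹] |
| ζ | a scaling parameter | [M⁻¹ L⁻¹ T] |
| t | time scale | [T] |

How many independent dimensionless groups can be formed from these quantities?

4

There are 7 variables and 3 base dimensions (M, L, T).
The dimension matrix has rank 3.
Independent dimensionless groups: 7 − 3 = 4.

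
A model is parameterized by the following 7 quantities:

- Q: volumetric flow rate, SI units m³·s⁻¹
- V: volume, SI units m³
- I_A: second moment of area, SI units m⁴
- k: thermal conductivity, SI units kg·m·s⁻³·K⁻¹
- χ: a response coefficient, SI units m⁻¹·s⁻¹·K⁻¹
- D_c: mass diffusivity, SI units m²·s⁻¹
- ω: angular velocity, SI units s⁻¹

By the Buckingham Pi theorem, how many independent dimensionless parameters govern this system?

There are 7 variables and 4 base dimensions (M, L, T, Θ).
The dimension matrix has rank 4.
Independent dimensionless groups: 7 − 4 = 3.

3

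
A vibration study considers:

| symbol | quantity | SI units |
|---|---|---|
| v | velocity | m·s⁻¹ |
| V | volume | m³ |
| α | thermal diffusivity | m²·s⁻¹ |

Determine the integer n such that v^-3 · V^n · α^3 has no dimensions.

Balance the L exponent: (3)·n from V, plus −3·(1) + 3·(2) = 3 from the rest, must sum to zero.
3n + 3 = 0, so n = -1.

-1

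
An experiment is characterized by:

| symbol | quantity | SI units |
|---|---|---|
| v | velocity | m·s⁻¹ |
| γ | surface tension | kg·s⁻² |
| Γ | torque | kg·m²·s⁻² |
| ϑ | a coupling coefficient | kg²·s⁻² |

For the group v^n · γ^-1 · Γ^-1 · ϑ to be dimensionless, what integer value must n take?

2

Balance the L exponent: (1)·n from v, plus −(0) − (2) + (0) = -2 from the rest, must sum to zero.
n − 2 = 0, so n = 2.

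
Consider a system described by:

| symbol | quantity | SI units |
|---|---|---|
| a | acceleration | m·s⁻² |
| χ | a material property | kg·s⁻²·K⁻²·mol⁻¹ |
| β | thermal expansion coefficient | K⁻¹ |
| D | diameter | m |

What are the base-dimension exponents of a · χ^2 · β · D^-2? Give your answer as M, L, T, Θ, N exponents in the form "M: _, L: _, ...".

Collect each base-dimension exponent across the product:
  M: (0) + 2·(1) + (0) − 2·(0) = 2
  L: (1) + 2·(0) + (0) − 2·(1) = -1
  T: (-2) + 2·(-2) + (0) − 2·(0) = -6
  Θ: (0) + 2·(-2) + (-1) − 2·(0) = -5
  N: (0) + 2·(-1) + (0) − 2·(0) = -2
So the dimensions are [M² L⁻¹ T⁻⁶ Θ⁻⁵ N⁻²].

M: 2, L: -1, T: -6, Θ: -5, N: -2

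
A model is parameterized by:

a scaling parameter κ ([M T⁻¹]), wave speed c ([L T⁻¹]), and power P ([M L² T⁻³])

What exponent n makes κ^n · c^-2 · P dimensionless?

Balance the M exponent: (1)·n from κ, plus −2·(0) + (1) = 1 from the rest, must sum to zero.
n + 1 = 0, so n = -1.

-1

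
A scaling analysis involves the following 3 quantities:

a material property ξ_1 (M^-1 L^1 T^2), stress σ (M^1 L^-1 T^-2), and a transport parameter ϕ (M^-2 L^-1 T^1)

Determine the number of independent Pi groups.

1

There are 3 variables and 3 base dimensions (M, L, T).
The dimension matrix has rank 2 (less than 3: the dimension vectors are linearly dependent).
Independent dimensionless groups: 3 − 2 = 1.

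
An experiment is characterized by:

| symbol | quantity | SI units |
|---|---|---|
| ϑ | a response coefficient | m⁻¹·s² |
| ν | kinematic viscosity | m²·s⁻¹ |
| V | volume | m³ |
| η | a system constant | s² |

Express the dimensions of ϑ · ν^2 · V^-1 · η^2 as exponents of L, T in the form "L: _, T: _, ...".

L: 0, T: 4

Collect each base-dimension exponent across the product:
  L: (-1) + 2·(2) − (3) + 2·(0) = 0
  T: (2) + 2·(-1) − (0) + 2·(2) = 4
So the dimensions are [T⁴].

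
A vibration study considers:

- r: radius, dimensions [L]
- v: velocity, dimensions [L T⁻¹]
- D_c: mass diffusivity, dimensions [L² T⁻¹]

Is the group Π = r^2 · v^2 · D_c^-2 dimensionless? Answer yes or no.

yes

Sum the exponent of each base dimension across the product:
  L: 2·[r]_L + 2·[v]_L − 2·[D_c]_L = 2·(1) + 2·(1) − 2·(2) = 0
  T: 2·[r]_T + 2·[v]_T − 2·[D_c]_T = 2·(0) + 2·(-1) − 2·(-1) = 0
All base exponents vanish — dimensionless.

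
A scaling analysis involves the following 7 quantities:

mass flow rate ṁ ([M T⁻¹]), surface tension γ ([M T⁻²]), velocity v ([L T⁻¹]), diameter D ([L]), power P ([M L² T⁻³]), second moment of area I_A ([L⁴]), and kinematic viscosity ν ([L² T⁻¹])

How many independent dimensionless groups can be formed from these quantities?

4

There are 7 variables and 3 base dimensions (M, L, T).
The dimension matrix has rank 3.
Independent dimensionless groups: 7 − 3 = 4.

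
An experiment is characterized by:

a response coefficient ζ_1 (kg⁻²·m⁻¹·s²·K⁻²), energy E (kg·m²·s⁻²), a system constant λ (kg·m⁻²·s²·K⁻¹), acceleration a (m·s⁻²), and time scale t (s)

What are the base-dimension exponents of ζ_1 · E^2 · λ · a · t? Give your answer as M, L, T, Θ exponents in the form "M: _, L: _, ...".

M: 1, L: 2, T: -1, Θ: -3

Collect each base-dimension exponent across the product:
  M: (-2) + 2·(1) + (1) + (0) + (0) = 1
  L: (-1) + 2·(2) + (-2) + (1) + (0) = 2
  T: (2) + 2·(-2) + (2) + (-2) + (1) = -1
  Θ: (-2) + 2·(0) + (-1) + (0) + (0) = -3
So the dimensions are [M L² T⁻¹ Θ⁻³].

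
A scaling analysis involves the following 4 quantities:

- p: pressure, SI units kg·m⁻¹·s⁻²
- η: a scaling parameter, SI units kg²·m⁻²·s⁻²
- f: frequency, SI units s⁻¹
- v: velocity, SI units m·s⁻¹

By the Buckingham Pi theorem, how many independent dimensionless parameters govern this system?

There are 4 variables and 3 base dimensions (M, L, T).
The dimension matrix has rank 3.
Independent dimensionless groups: 4 − 3 = 1.

1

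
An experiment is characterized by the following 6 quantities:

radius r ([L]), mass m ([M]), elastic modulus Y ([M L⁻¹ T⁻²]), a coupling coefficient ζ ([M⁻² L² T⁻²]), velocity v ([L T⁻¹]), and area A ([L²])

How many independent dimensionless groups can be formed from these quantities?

3

There are 6 variables and 3 base dimensions (M, L, T).
The dimension matrix has rank 3.
Independent dimensionless groups: 6 − 3 = 3.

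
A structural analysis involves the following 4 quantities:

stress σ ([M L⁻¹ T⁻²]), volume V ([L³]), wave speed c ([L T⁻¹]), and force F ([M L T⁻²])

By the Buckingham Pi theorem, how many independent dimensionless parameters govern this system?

1

There are 4 variables and 3 base dimensions (M, L, T).
The dimension matrix has rank 3.
Independent dimensionless groups: 4 − 3 = 1.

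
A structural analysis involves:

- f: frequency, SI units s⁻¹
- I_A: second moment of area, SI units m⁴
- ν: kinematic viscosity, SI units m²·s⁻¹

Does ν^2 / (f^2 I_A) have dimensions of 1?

Sum the exponent of each base dimension across the product:
  L: −2·[f]_L − [I_A]_L + 2·[ν]_L = −2·(0) − (4) + 2·(2) = 0
  T: −2·[f]_T − [I_A]_T + 2·[ν]_T = −2·(-1) − (0) + 2·(-1) = 0
All base exponents vanish — dimensionless.

yes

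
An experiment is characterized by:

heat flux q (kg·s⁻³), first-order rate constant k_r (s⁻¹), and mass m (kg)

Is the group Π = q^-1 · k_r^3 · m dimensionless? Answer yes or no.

Sum the exponent of each base dimension across the product:
  M: −[q]_M + 3·[k_r]_M + [m]_M = −(1) + 3·(0) + (1) = 0
  L: −[q]_L + 3·[k_r]_L + [m]_L = −(0) + 3·(0) + (0) = 0
  T: −[q]_T + 3·[k_r]_T + [m]_T = −(-3) + 3·(-1) + (0) = 0
  I: −[q]_I + 3·[k_r]_I + [m]_I = −(0) + 3·(0) + (0) = 0
All base exponents vanish — dimensionless.

yes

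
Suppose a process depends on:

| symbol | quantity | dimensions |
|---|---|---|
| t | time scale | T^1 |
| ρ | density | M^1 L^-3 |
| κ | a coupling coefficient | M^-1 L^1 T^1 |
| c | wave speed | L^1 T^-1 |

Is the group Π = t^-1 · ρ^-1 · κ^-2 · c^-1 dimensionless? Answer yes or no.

Sum the exponent of each base dimension across the product:
  M: −[t]_M − [ρ]_M − 2·[κ]_M − [c]_M = −(0) − (1) − 2·(-1) − (0) = 1
  L: −[t]_L − [ρ]_L − 2·[κ]_L − [c]_L = −(0) − (-3) − 2·(1) − (1) = 0
  T: −[t]_T − [ρ]_T − 2·[κ]_T − [c]_T = −(1) − (0) − 2·(1) − (-1) = -2
Net dimensions [M T⁻²] ≠ [1] — not dimensionless.

no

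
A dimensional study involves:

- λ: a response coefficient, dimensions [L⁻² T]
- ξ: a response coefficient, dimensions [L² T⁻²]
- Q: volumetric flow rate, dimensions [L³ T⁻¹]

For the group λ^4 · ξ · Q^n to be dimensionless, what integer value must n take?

Balance the L exponent: (3)·n from Q, plus 4·(-2) + (2) = -6 from the rest, must sum to zero.
3n − 6 = 0, so n = 2.

2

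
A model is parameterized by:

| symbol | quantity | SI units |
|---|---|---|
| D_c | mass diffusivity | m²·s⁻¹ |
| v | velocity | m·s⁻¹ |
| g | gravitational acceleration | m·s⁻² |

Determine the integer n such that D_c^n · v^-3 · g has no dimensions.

1

Balance the L exponent: (2)·n from D_c, plus −3·(1) + (1) = -2 from the rest, must sum to zero.
2n − 2 = 0, so n = 1.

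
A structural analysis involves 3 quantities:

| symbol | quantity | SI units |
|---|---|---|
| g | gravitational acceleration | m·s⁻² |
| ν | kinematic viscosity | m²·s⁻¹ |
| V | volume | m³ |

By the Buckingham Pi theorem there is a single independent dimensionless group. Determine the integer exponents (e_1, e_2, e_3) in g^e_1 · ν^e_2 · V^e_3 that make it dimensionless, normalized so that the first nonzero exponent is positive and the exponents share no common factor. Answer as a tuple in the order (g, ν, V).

L: e_1·(1) + e_2·(2) + e_3·(3) = 0
T: e_1·(-2) + e_2·(-1) + e_3·(0) = 0
Solving this homogeneous linear system for the smallest-integer solution (first nonzero entry positive) gives (1, -2, 1).

(1, -2, 1)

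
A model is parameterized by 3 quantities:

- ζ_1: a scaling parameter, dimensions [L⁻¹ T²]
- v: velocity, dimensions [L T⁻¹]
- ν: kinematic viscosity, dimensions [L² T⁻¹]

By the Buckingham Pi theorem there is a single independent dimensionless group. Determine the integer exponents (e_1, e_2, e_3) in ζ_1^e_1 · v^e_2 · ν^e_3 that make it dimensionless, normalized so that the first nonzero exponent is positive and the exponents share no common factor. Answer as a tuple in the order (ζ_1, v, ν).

L: e_1·(-1) + e_2·(1) + e_3·(2) = 0
T: e_1·(2) + e_2·(-1) + e_3·(-1) = 0
Solving this homogeneous linear system for the smallest-integer solution (first nonzero entry positive) gives (1, 3, -1).

(1, 3, -1)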